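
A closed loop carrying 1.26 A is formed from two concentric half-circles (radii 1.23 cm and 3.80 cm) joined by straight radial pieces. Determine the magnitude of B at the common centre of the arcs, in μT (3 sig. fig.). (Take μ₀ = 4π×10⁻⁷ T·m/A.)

B ≈ 21.8 μT

The radial connectors point toward the centre, so dl × r̂ = 0 and they contribute nothing.
Each semicircle gives μ₀I/(4R): inner arc 3.22×10⁻⁵ T, outer arc 1.04×10⁻⁵ T.
The two arcs carry current in opposite angular senses, so their fields oppose: B = |3.22×10⁻⁵ − 1.04×10⁻⁵| = 2.18×10⁻⁵ T.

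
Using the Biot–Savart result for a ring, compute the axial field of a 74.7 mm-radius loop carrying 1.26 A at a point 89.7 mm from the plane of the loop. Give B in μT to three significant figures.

On the axis of a circular loop, B = μ₀IR² / [2(R²+z²)^(3/2)].
R² + z² = (0.0747)² + (0.0897)² = 0.01363 m², and (R²+z²)^(3/2) = 1.59×10⁻³ m³.
B = (4π×10⁻⁷ × 1.26 × 0.00558) / (2 × 1.59×10⁻³) = 2.78×10⁻⁶ T.

B ≈ 2.78 μT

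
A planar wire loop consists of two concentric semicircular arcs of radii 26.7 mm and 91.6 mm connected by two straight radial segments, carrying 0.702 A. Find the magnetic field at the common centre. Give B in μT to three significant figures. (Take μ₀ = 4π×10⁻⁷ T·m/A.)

The radial connectors point toward the centre, so dl × r̂ = 0 and they contribute nothing.
Each semicircle gives μ₀I/(4R): inner arc 8.26×10⁻⁶ T, outer arc 2.41×10⁻⁶ T.
The two arcs carry current in opposite angular senses, so their fields oppose: B = |8.26×10⁻⁶ − 2.41×10⁻⁶| = 5.85×10⁻⁶ T.

B ≈ 5.85 μT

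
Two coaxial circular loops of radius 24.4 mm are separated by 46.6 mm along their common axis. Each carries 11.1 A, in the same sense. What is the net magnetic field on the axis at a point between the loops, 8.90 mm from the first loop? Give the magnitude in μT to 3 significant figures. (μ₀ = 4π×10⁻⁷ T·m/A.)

Each loop contributes B = μ₀IR²/[2(R²+z²)^(3/2)] on the axis, with z measured from that loop.
Loop 1 (z = 0.0089 m): B₁ = 2.37×10⁻⁴ T. Loop 2 (z = 0.0377 m): B₂ = 4.58×10⁻⁵ T.
The fields add: B = B₁ + B₂ = 2.83×10⁻⁴ T.

B ≈ 283 μT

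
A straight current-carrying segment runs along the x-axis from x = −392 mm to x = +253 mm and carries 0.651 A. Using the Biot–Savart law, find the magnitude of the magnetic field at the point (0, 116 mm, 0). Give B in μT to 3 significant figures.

For a finite straight segment, B = (μ₀I/4πd)(sinθ₁ + sinθ₂), where θ₁, θ₂ are the angles from the perpendicular to each end.
The perpendicular distance is d = 0.116 m; the end-offsets along the wire are a = 0.392 m and b = 0.253 m.
sinθ₁ = 0.392/√(0.392²+0.116²) = 0.9589; sinθ₂ = 0.253/√(0.253²+0.116²) = 0.9090.
B = (4π×10⁻⁷ × 0.651) / (4π × 0.116) × (0.9589 + 0.9090) = 1.05×10⁻⁶ T.

B ≈ 1.05 μT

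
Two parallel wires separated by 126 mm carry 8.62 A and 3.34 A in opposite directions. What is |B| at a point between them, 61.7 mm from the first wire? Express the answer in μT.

Each long wire gives B = μ₀I/(2πd). Distances are d₁ = 0.0617 m and d₂ = 0.0643 m.
B₁ = 2.79×10⁻⁵ T, B₂ = 1.04×10⁻⁵ T.
Between antiparallel currents both contributions point the same way, so they add. B = B₁ + B₂ = 2.79×10⁻⁵ + 1.04×10⁻⁵ = 3.83×10⁻⁵ T.

B ≈ 38.3 μT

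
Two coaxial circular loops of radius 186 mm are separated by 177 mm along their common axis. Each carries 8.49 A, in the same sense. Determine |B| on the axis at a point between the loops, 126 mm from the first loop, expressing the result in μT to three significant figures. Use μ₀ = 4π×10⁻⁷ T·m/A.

B ≈ 42.0 μT

Each loop contributes B = μ₀IR²/[2(R²+z²)^(3/2)] on the axis, with z measured from that loop.
Loop 1 (z = 0.126 m): B₁ = 1.63×10⁻⁵ T. Loop 2 (z = 0.051 m): B₂ = 2.57×10⁻⁵ T.
The fields add: B = B₁ + B₂ = 4.20×10⁻⁵ T.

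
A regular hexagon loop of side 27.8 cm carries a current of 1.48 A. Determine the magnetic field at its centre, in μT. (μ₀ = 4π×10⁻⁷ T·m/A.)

Each side is a finite straight segment at perpendicular distance d = a/(2 tan(π/6)) = 0.2408 m from the centre, with end-angles ±π/6.
One side contributes B₁ = (μ₀I/4πd)·2 sin(π/6) = 6.15×10⁻⁷ T.
All 6 sides add in the same direction: B = 6 × 6.15×10⁻⁷ = 3.69×10⁻⁶ T.

B ≈ 3.69 μT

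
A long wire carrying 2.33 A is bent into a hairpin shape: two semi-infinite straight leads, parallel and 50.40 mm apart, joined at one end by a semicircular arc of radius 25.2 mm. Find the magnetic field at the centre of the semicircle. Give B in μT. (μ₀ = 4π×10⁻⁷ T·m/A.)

The semicircular arc contributes B_arc = μ₀I·π/(4πR) = μ₀I/(4R) = 2.90×10⁻⁵ T.
Each semi-infinite lead is at perpendicular distance R = 0.0252 m from the centre, with the perpendicular foot at its near end, so it contributes μ₀I/(4πR); both point the same way, together 1.85×10⁻⁵ T.
Arc and leads all point the same direction: B = 2.90×10⁻⁵ + 1.85×10⁻⁵ = 4.75×10⁻⁵ T.

B ≈ 47.5 μT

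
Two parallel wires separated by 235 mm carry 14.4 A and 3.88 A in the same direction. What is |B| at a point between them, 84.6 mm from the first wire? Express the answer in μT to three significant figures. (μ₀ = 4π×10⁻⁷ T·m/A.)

Each long wire gives B = μ₀I/(2πd). Distances are d₁ = 0.0846 m and d₂ = 0.1504 m.
B₁ = 3.40×10⁻⁵ T, B₂ = 5.16×10⁻⁶ T.
Between parallel currents the two contributions point in opposite directions, so they subtract. B = |B₁ − B₂| = |3.40×10⁻⁵ − 5.16×10⁻⁶| = 2.89×10⁻⁵ T.

B ≈ 28.9 μT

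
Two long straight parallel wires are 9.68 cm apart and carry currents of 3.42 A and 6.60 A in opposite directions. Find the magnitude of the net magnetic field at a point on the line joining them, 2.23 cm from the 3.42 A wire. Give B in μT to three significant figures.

B ≈ 48.4 μT

Each long wire gives B = μ₀I/(2πd). Distances are d₁ = 0.0223 m and d₂ = 0.0745 m.
B₁ = 3.07×10⁻⁵ T, B₂ = 1.77×10⁻⁵ T.
Between antiparallel currents both contributions point the same way, so they add. B = B₁ + B₂ = 3.07×10⁻⁵ + 1.77×10⁻⁵ = 4.84×10⁻⁵ T.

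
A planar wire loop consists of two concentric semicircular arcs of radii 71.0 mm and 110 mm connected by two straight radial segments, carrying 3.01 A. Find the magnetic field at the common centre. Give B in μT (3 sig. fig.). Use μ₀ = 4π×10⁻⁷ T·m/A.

B ≈ 4.72 μT

The radial connectors point toward the centre, so dl × r̂ = 0 and they contribute nothing.
Each semicircle gives μ₀I/(4R): inner arc 1.33×10⁻⁵ T, outer arc 8.60×10⁻⁶ T.
The two arcs carry current in opposite angular senses, so their fields oppose: B = |1.33×10⁻⁵ − 8.60×10⁻⁶| = 4.72×10⁻⁶ T.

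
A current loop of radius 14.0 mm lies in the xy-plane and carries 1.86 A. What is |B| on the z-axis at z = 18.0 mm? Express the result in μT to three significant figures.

On the axis of a circular loop, B = μ₀IR² / [2(R²+z²)^(3/2)].
R² + z² = (0.014)² + (0.018)² = 0.00052 m², and (R²+z²)^(3/2) = 1.19×10⁻⁵ m³.
B = (4π×10⁻⁷ × 1.86 × 0.000196) / (2 × 1.19×10⁻⁵) = 1.93×10⁻⁵ T.

B ≈ 19.3 μT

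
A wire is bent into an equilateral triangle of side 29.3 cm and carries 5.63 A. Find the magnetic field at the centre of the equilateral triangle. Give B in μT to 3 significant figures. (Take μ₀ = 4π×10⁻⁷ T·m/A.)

B ≈ 34.6 μT

Each side is a finite straight segment at perpendicular distance d = a/(2 tan(π/3)) = 0.08458 m from the centre, with end-angles ±π/3.
One side contributes B₁ = (μ₀I/4πd)·2 sin(π/3) = 1.15×10⁻⁵ T.
All 3 sides add in the same direction: B = 3 × 1.15×10⁻⁵ = 3.46×10⁻⁵ T.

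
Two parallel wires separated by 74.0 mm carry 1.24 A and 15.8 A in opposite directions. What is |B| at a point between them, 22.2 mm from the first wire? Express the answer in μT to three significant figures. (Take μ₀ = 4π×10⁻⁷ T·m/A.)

Each long wire gives B = μ₀I/(2πd). Distances are d₁ = 0.0222 m and d₂ = 0.0518 m.
B₁ = 1.12×10⁻⁵ T, B₂ = 6.10×10⁻⁵ T.
Between antiparallel currents both contributions point the same way, so they add. B = B₁ + B₂ = 1.12×10⁻⁵ + 6.10×10⁻⁵ = 7.22×10⁻⁵ T.

B ≈ 72.2 μT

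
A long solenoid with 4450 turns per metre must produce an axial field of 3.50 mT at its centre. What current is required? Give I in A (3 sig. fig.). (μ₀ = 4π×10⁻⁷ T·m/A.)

I ≈ 0.626 A

Inside a long solenoid B = μ₀nI with n = 4450 m⁻¹, so I = B/(μ₀n).
I = 3.50×10⁻³ / (4π×10⁻⁷ × 4450) = 0.626 A.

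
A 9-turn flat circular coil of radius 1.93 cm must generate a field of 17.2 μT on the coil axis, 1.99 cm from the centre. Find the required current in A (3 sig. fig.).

For an N-turn coil, B = Nμ₀IR²/[2(R²+z²)^(3/2)] with R = 0.0193 m, z = 0.0199 m, so I = 2B(R²+z²)^(3/2)/(Nμ₀R²) = 2 × 1.72×10⁻⁵ × 2.13×10⁻⁵ / (9 × 4π×10⁻⁷ × 0.0003725) = 0.174 A.

I ≈ 0.174 A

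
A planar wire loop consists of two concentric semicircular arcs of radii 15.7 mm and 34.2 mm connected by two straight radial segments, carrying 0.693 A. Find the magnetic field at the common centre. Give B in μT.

B ≈ 7.50 μT

The radial connectors point toward the centre, so dl × r̂ = 0 and they contribute nothing.
Each semicircle gives μ₀I/(4R): inner arc 1.39×10⁻⁵ T, outer arc 6.37×10⁻⁶ T.
The two arcs carry current in opposite angular senses, so their fields oppose: B = |1.39×10⁻⁵ − 6.37×10⁻⁶| = 7.50×10⁻⁶ T.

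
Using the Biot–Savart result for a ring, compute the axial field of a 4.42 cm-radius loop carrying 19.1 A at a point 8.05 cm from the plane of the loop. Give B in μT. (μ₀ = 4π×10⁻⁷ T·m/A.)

B ≈ 30.3 μT

On the axis of a circular loop, B = μ₀IR² / [2(R²+z²)^(3/2)].
R² + z² = (0.0442)² + (0.0805)² = 0.008434 m², and (R²+z²)^(3/2) = 7.75×10⁻⁴ m³.
B = (4π×10⁻⁷ × 19.1 × 0.001954) / (2 × 7.75×10⁻⁴) = 3.03×10⁻⁵ T.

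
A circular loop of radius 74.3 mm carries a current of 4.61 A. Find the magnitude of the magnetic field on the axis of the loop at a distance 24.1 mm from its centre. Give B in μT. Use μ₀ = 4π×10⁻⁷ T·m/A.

On the axis of a circular loop, B = μ₀IR² / [2(R²+z²)^(3/2)].
R² + z² = (0.0743)² + (0.0241)² = 0.006101 m², and (R²+z²)^(3/2) = 4.77×10⁻⁴ m³.
B = (4π×10⁻⁷ × 4.61 × 0.00552) / (2 × 4.77×10⁻⁴) = 3.36×10⁻⁵ T.

B ≈ 33.6 μT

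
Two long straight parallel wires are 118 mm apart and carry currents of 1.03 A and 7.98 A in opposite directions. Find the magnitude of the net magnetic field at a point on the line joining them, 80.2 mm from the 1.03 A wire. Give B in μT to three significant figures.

B ≈ 44.8 μT

Each long wire gives B = μ₀I/(2πd). Distances are d₁ = 0.0802 m and d₂ = 0.0378 m.
B₁ = 2.57×10⁻⁶ T, B₂ = 4.22×10⁻⁵ T.
Between antiparallel currents both contributions point the same way, so they add. B = B₁ + B₂ = 2.57×10⁻⁶ + 4.22×10⁻⁵ = 4.48×10⁻⁵ T.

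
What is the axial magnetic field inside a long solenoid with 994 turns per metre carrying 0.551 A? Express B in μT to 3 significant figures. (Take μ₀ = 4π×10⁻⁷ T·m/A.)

Inside a long solenoid, B = μ₀nI with n = 994 turns/m.
B = 4π×10⁻⁷ × 994 × 0.551 = 6.88×10⁻⁴ T.

B ≈ 688 μT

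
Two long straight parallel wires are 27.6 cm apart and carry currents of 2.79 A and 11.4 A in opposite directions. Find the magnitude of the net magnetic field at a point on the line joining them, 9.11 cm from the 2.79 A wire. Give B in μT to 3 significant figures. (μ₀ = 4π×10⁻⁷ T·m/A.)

B ≈ 18.5 μT

Each long wire gives B = μ₀I/(2πd). Distances are d₁ = 0.0911 m and d₂ = 0.1849 m.
B₁ = 6.13×10⁻⁶ T, B₂ = 1.23×10⁻⁵ T.
Between antiparallel currents both contributions point the same way, so they add. B = B₁ + B₂ = 6.13×10⁻⁶ + 1.23×10⁻⁵ = 1.85×10⁻⁵ T.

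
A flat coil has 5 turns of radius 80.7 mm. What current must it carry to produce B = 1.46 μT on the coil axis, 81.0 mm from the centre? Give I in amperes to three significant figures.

I ≈ 0.107 A

For an N-turn coil, B = Nμ₀IR²/[2(R²+z²)^(3/2)] with R = 0.0807 m, z = 0.081 m, so I = 2B(R²+z²)^(3/2)/(Nμ₀R²) = 2 × 1.46×10⁻⁶ × 1.49×10⁻³ / (5 × 4π×10⁻⁷ × 0.006512) = 0.107 A.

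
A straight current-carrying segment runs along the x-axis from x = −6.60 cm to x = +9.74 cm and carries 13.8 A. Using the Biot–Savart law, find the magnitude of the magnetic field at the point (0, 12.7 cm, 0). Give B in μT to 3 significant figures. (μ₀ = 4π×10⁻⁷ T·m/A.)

B ≈ 11.6 μT

For a finite straight segment, B = (μ₀I/4πd)(sinθ₁ + sinθ₂), where θ₁, θ₂ are the angles from the perpendicular to each end.
The perpendicular distance is d = 0.127 m; the end-offsets along the wire are a = 0.066 m and b = 0.0974 m.
sinθ₁ = 0.066/√(0.066²+0.127²) = 0.4611; sinθ₂ = 0.0974/√(0.0974²+0.127²) = 0.6086.
B = (4π×10⁻⁷ × 13.8) / (4π × 0.127) × (0.4611 + 0.6086) = 1.16×10⁻⁵ T.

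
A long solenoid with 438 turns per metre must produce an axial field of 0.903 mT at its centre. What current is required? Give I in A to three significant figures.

Inside a long solenoid B = μ₀nI with n = 438 m⁻¹, so I = B/(μ₀n).
I = 9.03×10⁻⁴ / (4π×10⁻⁷ × 438) = 1.64 A.

I ≈ 1.64 A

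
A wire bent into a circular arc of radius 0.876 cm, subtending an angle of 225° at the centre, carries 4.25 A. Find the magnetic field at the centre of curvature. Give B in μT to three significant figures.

B ≈ 191 μT

The Biot–Savart field of a circular arc at its centre is B = μ₀Iφ/(4πR), with φ = 3.927 rad.
B = (4π×10⁻⁷ × 4.25 × 3.927) / (4π × 0.00876) = 1.91×10⁻⁴ T.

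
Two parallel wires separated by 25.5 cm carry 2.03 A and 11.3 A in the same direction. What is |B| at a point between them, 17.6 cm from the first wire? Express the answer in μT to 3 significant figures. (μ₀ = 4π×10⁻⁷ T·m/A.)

B ≈ 26.3 μT

Each long wire gives B = μ₀I/(2πd). Distances are d₁ = 0.176 m and d₂ = 0.079 m.
B₁ = 2.31×10⁻⁶ T, B₂ = 2.86×10⁻⁵ T.
Between parallel currents the two contributions point in opposite directions, so they subtract. B = |B₁ − B₂| = |2.31×10⁻⁶ − 2.86×10⁻⁵| = 2.63×10⁻⁵ T.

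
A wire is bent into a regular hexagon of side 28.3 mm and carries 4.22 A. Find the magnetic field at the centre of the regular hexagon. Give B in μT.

Each side is a finite straight segment at perpendicular distance d = a/(2 tan(π/6)) = 0.02451 m from the centre, with end-angles ±π/6.
One side contributes B₁ = (μ₀I/4πd)·2 sin(π/6) = 1.72×10⁻⁵ T.
All 6 sides add in the same direction: B = 6 × 1.72×10⁻⁵ = 1.03×10⁻⁴ T.

B ≈ 103 μT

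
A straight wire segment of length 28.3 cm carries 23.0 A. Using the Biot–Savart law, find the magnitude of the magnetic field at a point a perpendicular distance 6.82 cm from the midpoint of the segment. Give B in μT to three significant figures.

For a finite straight segment, B = (μ₀I/4πd)(sinθ₁ + sinθ₂), where θ₁, θ₂ are the angles from the perpendicular to each end.
The perpendicular from the point meets the wire at its midpoint, so each end is L/2 = 0.1415 m away along the wire.
sinθ₁ = 0.1415/√(0.1415²+0.0682²) = 0.9008; sinθ₂ = 0.1415/√(0.1415²+0.0682²) = 0.9008.
B = (4π×10⁻⁷ × 23.0) / (4π × 0.0682) × (0.9008 + 0.9008) = 6.08×10⁻⁵ T.

B ≈ 60.8 μT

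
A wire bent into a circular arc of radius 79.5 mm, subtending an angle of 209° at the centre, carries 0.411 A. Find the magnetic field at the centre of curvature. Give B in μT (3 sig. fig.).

The Biot–Savart field of a circular arc at its centre is B = μ₀Iφ/(4πR), with φ = 3.648 rad.
B = (4π×10⁻⁷ × 0.411 × 3.648) / (4π × 0.0795) = 1.89×10⁻⁶ T.

B ≈ 1.89 μT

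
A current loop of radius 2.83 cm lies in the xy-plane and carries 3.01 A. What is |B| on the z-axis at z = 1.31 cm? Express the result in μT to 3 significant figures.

B ≈ 49.9 μT

On the axis of a circular loop, B = μ₀IR² / [2(R²+z²)^(3/2)].
R² + z² = (0.0283)² + (0.0131)² = 0.0009725 m², and (R²+z²)^(3/2) = 3.03×10⁻⁵ m³.
B = (4π×10⁻⁷ × 3.01 × 0.0008009) / (2 × 3.03×10⁻⁵) = 4.99×10⁻⁵ T.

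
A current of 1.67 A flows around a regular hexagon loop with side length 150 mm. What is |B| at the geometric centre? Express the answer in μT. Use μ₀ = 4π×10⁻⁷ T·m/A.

Each side is a finite straight segment at perpendicular distance d = a/(2 tan(π/6)) = 0.1299 m from the centre, with end-angles ±π/6.
One side contributes B₁ = (μ₀I/4πd)·2 sin(π/6) = 1.29×10⁻⁶ T.
All 6 sides add in the same direction: B = 6 × 1.29×10⁻⁶ = 7.71×10⁻⁶ T.

B ≈ 7.71 μT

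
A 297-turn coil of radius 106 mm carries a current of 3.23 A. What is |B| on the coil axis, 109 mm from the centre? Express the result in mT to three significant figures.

For an N-turn flat coil, B = Nμ₀IR²/[2(R²+z²)^(3/2)] with R = 0.106 m, z = 0.109 m.
B = 297 × 6.49×10⁻⁶ T = 1.93×10⁻³ T.

B ≈ 1.93 mT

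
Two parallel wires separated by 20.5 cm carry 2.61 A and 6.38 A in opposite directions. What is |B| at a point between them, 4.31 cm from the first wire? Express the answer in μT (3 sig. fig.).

Each long wire gives B = μ₀I/(2πd). Distances are d₁ = 0.0431 m and d₂ = 0.1619 m.
B₁ = 1.21×10⁻⁵ T, B₂ = 7.88×10⁻⁶ T.
Between antiparallel currents both contributions point the same way, so they add. B = B₁ + B₂ = 1.21×10⁻⁵ + 7.88×10⁻⁶ = 2.00×10⁻⁵ T.

B ≈ 20.0 μT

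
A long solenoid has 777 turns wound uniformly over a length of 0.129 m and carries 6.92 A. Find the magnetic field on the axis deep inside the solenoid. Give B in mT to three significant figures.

Inside a long solenoid, B = μ₀nI with n = 6023 turns/m.
B = 4π×10⁻⁷ × 6023 × 6.92 = 5.24×10⁻² T.

B ≈ 52.4 mT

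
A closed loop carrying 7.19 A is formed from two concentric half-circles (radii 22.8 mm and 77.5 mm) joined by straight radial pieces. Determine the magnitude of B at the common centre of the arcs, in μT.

B ≈ 69.9 μT

The radial connectors point toward the centre, so dl × r̂ = 0 and they contribute nothing.
Each semicircle gives μ₀I/(4R): inner arc 9.91×10⁻⁵ T, outer arc 2.91×10⁻⁵ T.
The two arcs carry current in opposite angular senses, so their fields oppose: B = |9.91×10⁻⁵ − 2.91×10⁻⁵| = 6.99×10⁻⁵ T.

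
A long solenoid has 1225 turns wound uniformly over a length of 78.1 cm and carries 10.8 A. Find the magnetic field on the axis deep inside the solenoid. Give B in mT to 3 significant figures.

Inside a long solenoid, B = μ₀nI with n = 1569 turns/m.
B = 4π×10⁻⁷ × 1569 × 10.8 = 2.13×10⁻² T.

B ≈ 21.3 mT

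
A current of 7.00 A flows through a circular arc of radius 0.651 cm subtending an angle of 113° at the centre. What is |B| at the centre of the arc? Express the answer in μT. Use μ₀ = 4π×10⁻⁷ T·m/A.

The Biot–Savart field of a circular arc at its centre is B = μ₀Iφ/(4πR), with φ = 1.972 rad.
B = (4π×10⁻⁷ × 7.00 × 1.972) / (4π × 0.00651) = 2.12×10⁻⁴ T.

B ≈ 212 μT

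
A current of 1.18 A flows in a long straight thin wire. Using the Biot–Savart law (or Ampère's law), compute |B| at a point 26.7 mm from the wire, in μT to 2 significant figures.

For an infinitely long straight wire, B = μ₀I/(2πd).
B = (4π×10⁻⁷ × 1.18) / (2π × 0.0267) = 8.84×10⁻⁶ T.

B ≈ 8.8 μT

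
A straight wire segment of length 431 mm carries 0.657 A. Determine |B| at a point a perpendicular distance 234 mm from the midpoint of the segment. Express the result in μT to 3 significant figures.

B ≈ 0.380 μT

For a finite straight segment, B = (μ₀I/4πd)(sinθ₁ + sinθ₂), where θ₁, θ₂ are the angles from the perpendicular to each end.
The perpendicular from the point meets the wire at its midpoint, so each end is L/2 = 0.2155 m away along the wire.
sinθ₁ = 0.2155/√(0.2155²+0.234²) = 0.6774; sinθ₂ = 0.2155/√(0.2155²+0.234²) = 0.6774.
B = (4π×10⁻⁷ × 0.657) / (4π × 0.234) × (0.6774 + 0.6774) = 3.80×10⁻⁷ T.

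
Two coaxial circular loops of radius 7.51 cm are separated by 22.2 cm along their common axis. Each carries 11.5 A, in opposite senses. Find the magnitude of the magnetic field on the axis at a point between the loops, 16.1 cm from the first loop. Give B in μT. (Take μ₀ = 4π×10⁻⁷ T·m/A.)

Each loop contributes B = μ₀IR²/[2(R²+z²)^(3/2)] on the axis, with z measured from that loop.
Loop 1 (z = 0.161 m): B₁ = 7.27×10⁻⁶ T. Loop 2 (z = 0.061 m): B₂ = 4.50×10⁻⁵ T.
The fields oppose: B = |B₁ − B₂| = 3.77×10⁻⁵ T.

B ≈ 37.7 μT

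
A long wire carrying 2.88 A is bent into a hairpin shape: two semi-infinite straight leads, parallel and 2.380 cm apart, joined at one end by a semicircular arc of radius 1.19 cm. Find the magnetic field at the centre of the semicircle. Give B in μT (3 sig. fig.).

B ≈ 124 μT

The semicircular arc contributes B_arc = μ₀I·π/(4πR) = μ₀I/(4R) = 7.60×10⁻⁵ T.
Each semi-infinite lead is at perpendicular distance R = 0.0119 m from the centre, with the perpendicular foot at its near end, so it contributes μ₀I/(4πR); both point the same way, together 4.84×10⁻⁵ T.
Arc and leads all point the same direction: B = 7.60×10⁻⁵ + 4.84×10⁻⁵ = 1.24×10⁻⁴ T.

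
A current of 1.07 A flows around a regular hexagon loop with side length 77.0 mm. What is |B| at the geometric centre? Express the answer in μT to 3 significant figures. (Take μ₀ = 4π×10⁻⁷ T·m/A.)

Each side is a finite straight segment at perpendicular distance d = a/(2 tan(π/6)) = 0.06668 m from the centre, with end-angles ±π/6.
One side contributes B₁ = (μ₀I/4πd)·2 sin(π/6) = 1.60×10⁻⁶ T.
All 6 sides add in the same direction: B = 6 × 1.60×10⁻⁶ = 9.63×10⁻⁶ T.

B ≈ 9.63 μT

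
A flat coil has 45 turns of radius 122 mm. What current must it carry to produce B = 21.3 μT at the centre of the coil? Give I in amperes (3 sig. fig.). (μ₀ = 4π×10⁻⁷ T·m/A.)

I ≈ 0.0919 A

For an N-turn coil, B = Nμ₀I/(2R) with R = 0.122 m, so I = 2RB/(Nμ₀) = 2 × 0.122 × 2.13×10⁻⁵ / (45 × 4π×10⁻⁷) = 9.19×10⁻² A.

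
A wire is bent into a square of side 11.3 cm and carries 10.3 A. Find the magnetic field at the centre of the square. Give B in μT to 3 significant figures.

Each side is a finite straight segment at perpendicular distance d = a/(2 tan(π/4)) = 0.0565 m from the centre, with end-angles ±π/4.
One side contributes B₁ = (μ₀I/4πd)·2 sin(π/4) = 2.58×10⁻⁵ T.
All 4 sides add in the same direction: B = 4 × 2.58×10⁻⁵ = 1.03×10⁻⁴ T.

B ≈ 103 μT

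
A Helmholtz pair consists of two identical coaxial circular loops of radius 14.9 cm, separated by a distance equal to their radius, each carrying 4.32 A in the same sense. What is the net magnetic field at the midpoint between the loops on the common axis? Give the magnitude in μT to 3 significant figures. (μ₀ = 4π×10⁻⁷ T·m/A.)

Each loop contributes B = μ₀IR²/[2(R²+z²)^(3/2)] on the axis, with z measured from that loop.
Loop 1 (z = 0.0745 m): B₁ = 1.30×10⁻⁵ T. Loop 2 (z = 0.0745 m): B₂ = 1.30×10⁻⁵ T.
The fields add: B = B₁ + B₂ = 2.61×10⁻⁵ T.

B ≈ 26.1 μT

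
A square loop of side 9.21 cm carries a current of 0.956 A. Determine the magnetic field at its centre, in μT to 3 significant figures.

B ≈ 11.7 μT

Each side is a finite straight segment at perpendicular distance d = a/(2 tan(π/4)) = 0.04605 m from the centre, with end-angles ±π/4.
One side contributes B₁ = (μ₀I/4πd)·2 sin(π/4) = 2.94×10⁻⁶ T.
All 4 sides add in the same direction: B = 4 × 2.94×10⁻⁶ = 1.17×10⁻⁵ T.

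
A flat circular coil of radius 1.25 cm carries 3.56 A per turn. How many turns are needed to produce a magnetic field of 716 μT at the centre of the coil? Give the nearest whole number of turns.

N = 4

For an N-turn coil, B = Nμ₀I/(2R). A single turn gives B₁ = 1.79×10⁻⁴ T with R = 0.0125 m.
N = B/B₁ = 7.16×10⁻⁴ / 1.79×10⁻⁴ = 4.00.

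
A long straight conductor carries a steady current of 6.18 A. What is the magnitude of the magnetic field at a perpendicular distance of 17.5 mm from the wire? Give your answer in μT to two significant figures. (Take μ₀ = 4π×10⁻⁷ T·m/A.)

B ≈ 71 μT

For an infinitely long straight wire, B = μ₀I/(2πd).
B = (4π×10⁻⁷ × 6.18) / (2π × 0.0175) = 7.06×10⁻⁵ T.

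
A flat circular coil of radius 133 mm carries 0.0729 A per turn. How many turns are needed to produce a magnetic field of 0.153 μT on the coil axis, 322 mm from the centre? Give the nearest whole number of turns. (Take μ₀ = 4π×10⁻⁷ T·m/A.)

For an N-turn coil, B = Nμ₀IR²/[2(R²+z²)^(3/2)]. A single turn gives B₁ = 1.92×10⁻⁸ T with R = 0.133 m, z = 0.322 m.
N = B/B₁ = 1.53×10⁻⁷ / 1.92×10⁻⁸ = 7.98.

N = 8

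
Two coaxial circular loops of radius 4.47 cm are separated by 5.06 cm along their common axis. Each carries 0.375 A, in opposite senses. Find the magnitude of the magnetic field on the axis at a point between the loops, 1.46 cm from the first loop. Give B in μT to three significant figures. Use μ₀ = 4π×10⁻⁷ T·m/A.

B ≈ 2.04 μT

Each loop contributes B = μ₀IR²/[2(R²+z²)^(3/2)] on the axis, with z measured from that loop.
Loop 1 (z = 0.0146 m): B₁ = 4.53×10⁻⁶ T. Loop 2 (z = 0.036 m): B₂ = 2.49×10⁻⁶ T.
The fields oppose: B = |B₁ − B₂| = 2.04×10⁻⁶ T.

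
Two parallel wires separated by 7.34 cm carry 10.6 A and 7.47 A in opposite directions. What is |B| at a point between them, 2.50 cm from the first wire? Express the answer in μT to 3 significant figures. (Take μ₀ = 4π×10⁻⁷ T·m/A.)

Each long wire gives B = μ₀I/(2πd). Distances are d₁ = 0.025 m and d₂ = 0.0484 m.
B₁ = 8.48×10⁻⁵ T, B₂ = 3.09×10⁻⁵ T.
Between antiparallel currents both contributions point the same way, so they add. B = B₁ + B₂ = 8.48×10⁻⁵ + 3.09×10⁻⁵ = 1.16×10⁻⁴ T.

B ≈ 116 μT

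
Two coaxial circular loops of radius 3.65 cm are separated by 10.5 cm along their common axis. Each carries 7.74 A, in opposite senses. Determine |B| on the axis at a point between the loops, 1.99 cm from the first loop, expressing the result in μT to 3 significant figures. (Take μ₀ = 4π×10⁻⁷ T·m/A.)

Each loop contributes B = μ₀IR²/[2(R²+z²)^(3/2)] on the axis, with z measured from that loop.
Loop 1 (z = 0.0199 m): B₁ = 9.02×10⁻⁵ T. Loop 2 (z = 0.0851 m): B₂ = 8.16×10⁻⁶ T.
The fields oppose: B = |B₁ − B₂| = 8.20×10⁻⁵ T.

B ≈ 82.0 μT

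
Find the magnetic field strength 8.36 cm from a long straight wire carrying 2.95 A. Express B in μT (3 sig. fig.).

For an infinitely long straight wire, B = μ₀I/(2πd).
B = (4π×10⁻⁷ × 2.95) / (2π × 0.0836) = 7.06×10⁻⁶ T.

B ≈ 7.06 μT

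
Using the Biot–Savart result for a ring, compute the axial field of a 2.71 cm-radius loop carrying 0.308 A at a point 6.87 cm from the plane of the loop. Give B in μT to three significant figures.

B ≈ 0.353 μT

On the axis of a circular loop, B = μ₀IR² / [2(R²+z²)^(3/2)].
R² + z² = (0.0271)² + (0.0687)² = 0.005454 m², and (R²+z²)^(3/2) = 4.03×10⁻⁴ m³.
B = (4π×10⁻⁷ × 0.308 × 0.0007344) / (2 × 4.03×10⁻⁴) = 3.53×10⁻⁷ T.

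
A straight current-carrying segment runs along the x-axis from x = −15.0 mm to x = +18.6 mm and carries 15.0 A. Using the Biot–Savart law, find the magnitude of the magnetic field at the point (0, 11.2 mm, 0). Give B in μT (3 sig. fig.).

B ≈ 222 μT

For a finite straight segment, B = (μ₀I/4πd)(sinθ₁ + sinθ₂), where θ₁, θ₂ are the angles from the perpendicular to each end.
The perpendicular distance is d = 0.0112 m; the end-offsets along the wire are a = 0.015 m and b = 0.0186 m.
sinθ₁ = 0.015/√(0.015²+0.0112²) = 0.8013; sinθ₂ = 0.0186/√(0.0186²+0.0112²) = 0.8567.
B = (4π×10⁻⁷ × 15.0) / (4π × 0.0112) × (0.8013 + 0.8567) = 2.22×10⁻⁴ T.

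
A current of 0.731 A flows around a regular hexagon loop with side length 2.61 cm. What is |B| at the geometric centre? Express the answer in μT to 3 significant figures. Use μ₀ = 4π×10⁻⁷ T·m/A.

Each side is a finite straight segment at perpendicular distance d = a/(2 tan(π/6)) = 0.0226 m from the centre, with end-angles ±π/6.
One side contributes B₁ = (μ₀I/4πd)·2 sin(π/6) = 3.23×10⁻⁶ T.
All 6 sides add in the same direction: B = 6 × 3.23×10⁻⁶ = 1.94×10⁻⁵ T.

B ≈ 19.4 μT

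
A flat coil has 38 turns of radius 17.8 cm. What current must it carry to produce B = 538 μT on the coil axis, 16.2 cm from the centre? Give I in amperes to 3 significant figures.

For an N-turn coil, B = Nμ₀IR²/[2(R²+z²)^(3/2)] with R = 0.178 m, z = 0.162 m, so I = 2B(R²+z²)^(3/2)/(Nμ₀R²) = 2 × 5.38×10⁻⁴ × 1.39×10⁻² / (38 × 4π×10⁻⁷ × 0.03168) = 9.92 A.

I ≈ 9.92 A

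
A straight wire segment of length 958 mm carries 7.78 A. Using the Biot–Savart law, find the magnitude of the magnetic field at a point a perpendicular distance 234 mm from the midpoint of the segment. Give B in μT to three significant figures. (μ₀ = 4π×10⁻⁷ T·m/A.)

B ≈ 5.97 μT

For a finite straight segment, B = (μ₀I/4πd)(sinθ₁ + sinθ₂), where θ₁, θ₂ are the angles from the perpendicular to each end.
The perpendicular from the point meets the wire at its midpoint, so each end is L/2 = 0.479 m away along the wire.
sinθ₁ = 0.479/√(0.479²+0.234²) = 0.8985; sinθ₂ = 0.479/√(0.479²+0.234²) = 0.8985.
B = (4π×10⁻⁷ × 7.78) / (4π × 0.234) × (0.8985 + 0.8985) = 5.97×10⁻⁶ T.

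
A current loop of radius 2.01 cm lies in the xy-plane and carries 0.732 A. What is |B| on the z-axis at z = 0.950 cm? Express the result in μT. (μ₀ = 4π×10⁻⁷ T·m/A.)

B ≈ 16.9 μT

On the axis of a circular loop, B = μ₀IR² / [2(R²+z²)^(3/2)].
R² + z² = (0.0201)² + (0.0095)² = 0.0004943 m², and (R²+z²)^(3/2) = 1.10×10⁻⁵ m³.
B = (4π×10⁻⁷ × 0.732 × 0.000404) / (2 × 1.10×10⁻⁵) = 1.69×10⁻⁵ T.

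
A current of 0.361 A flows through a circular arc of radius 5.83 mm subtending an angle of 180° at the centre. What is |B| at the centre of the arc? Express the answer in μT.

The Biot–Savart field of a circular arc at its centre is B = μ₀Iφ/(4πR), with φ = 3.142 rad.
B = (4π×10⁻⁷ × 0.361 × 3.142) / (4π × 0.00583) = 1.95×10⁻⁵ T.

B ≈ 19.5 μT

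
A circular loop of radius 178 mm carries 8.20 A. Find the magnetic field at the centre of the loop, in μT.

B ≈ 28.9 μT

At the centre of a circular loop the Biot–Savart law gives B = μ₀I/(2R).
B = (4π×10⁻⁷ × 8.20) / (2 × 0.178) = 2.89×10⁻⁵ T.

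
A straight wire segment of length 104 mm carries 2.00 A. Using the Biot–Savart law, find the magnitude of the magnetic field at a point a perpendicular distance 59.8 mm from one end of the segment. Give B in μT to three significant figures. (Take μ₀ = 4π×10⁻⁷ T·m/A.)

B ≈ 2.90 μT

For a finite straight segment, B = (μ₀I/4πd)(sinθ₁ + sinθ₂), where θ₁, θ₂ are the angles from the perpendicular to each end.
The perpendicular foot is at one end, so the two end-offsets along the wire are 0 and L = 0.104 m.
sinθ₁ = 0/√(0²+0.0598²) = 0.0000; sinθ₂ = 0.104/√(0.104²+0.0598²) = 0.8669.
B = (4π×10⁻⁷ × 2.00) / (4π × 0.0598) × (0.0000 + 0.8669) = 2.90×10⁻⁶ T.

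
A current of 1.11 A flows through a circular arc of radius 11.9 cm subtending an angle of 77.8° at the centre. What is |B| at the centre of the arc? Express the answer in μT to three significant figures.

The Biot–Savart field of a circular arc at its centre is B = μ₀Iφ/(4πR), with φ = 1.358 rad.
B = (4π×10⁻⁷ × 1.11 × 1.358) / (4π × 0.119) = 1.27×10⁻⁶ T.

B ≈ 1.27 μT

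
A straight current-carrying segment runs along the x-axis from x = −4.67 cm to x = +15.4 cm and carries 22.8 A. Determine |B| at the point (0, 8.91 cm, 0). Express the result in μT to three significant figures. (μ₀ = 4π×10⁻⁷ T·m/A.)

For a finite straight segment, B = (μ₀I/4πd)(sinθ₁ + sinθ₂), where θ₁, θ₂ are the angles from the perpendicular to each end.
The perpendicular distance is d = 0.0891 m; the end-offsets along the wire are a = 0.0467 m and b = 0.154 m.
sinθ₁ = 0.0467/√(0.0467²+0.0891²) = 0.4642; sinθ₂ = 0.154/√(0.154²+0.0891²) = 0.8656.
B = (4π×10⁻⁷ × 22.8) / (4π × 0.0891) × (0.4642 + 0.8656) = 3.40×10⁻⁵ T.

B ≈ 34.0 μT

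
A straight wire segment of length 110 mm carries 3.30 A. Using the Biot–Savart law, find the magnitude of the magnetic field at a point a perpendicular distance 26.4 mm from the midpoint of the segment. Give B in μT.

B ≈ 22.5 μT

For a finite straight segment, B = (μ₀I/4πd)(sinθ₁ + sinθ₂), where θ₁, θ₂ are the angles from the perpendicular to each end.
The perpendicular from the point meets the wire at its midpoint, so each end is L/2 = 0.055 m away along the wire.
sinθ₁ = 0.055/√(0.055²+0.0264²) = 0.9015; sinθ₂ = 0.055/√(0.055²+0.0264²) = 0.9015.
B = (4π×10⁻⁷ × 3.30) / (4π × 0.0264) × (0.9015 + 0.9015) = 2.25×10⁻⁵ T.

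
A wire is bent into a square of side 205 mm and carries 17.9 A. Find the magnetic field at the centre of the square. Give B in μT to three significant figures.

Each side is a finite straight segment at perpendicular distance d = a/(2 tan(π/4)) = 0.1025 m from the centre, with end-angles ±π/4.
One side contributes B₁ = (μ₀I/4πd)·2 sin(π/4) = 2.47×10⁻⁵ T.
All 4 sides add in the same direction: B = 4 × 2.47×10⁻⁵ = 9.88×10⁻⁵ T.

B ≈ 98.8 μT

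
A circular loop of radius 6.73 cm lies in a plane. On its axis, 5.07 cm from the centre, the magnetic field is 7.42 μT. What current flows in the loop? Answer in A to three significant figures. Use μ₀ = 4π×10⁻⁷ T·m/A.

I ≈ 1.56 A

On the axis of a loop, B = μ₀IR²/[2(R²+z²)^(3/2)], so I = 2B(R²+z²)^(3/2)/(μ₀R²).
R² + z² = 0.004529 + 0.00257 = 0.0071 m²; raised to 3/2 gives 5.98×10⁻⁴ m³.
I = 2 × 7.42×10⁻⁶ × 5.98×10⁻⁴ / (1.26×10⁻⁶ × 0.004529) = 1.56 A.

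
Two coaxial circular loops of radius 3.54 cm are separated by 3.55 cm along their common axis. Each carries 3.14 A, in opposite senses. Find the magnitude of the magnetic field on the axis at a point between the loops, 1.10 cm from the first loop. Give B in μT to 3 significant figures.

B ≈ 17.6 μT

Each loop contributes B = μ₀IR²/[2(R²+z²)^(3/2)] on the axis, with z measured from that loop.
Loop 1 (z = 0.011 m): B₁ = 4.85×10⁻⁵ T. Loop 2 (z = 0.0245 m): B₂ = 3.10×10⁻⁵ T.
The fields oppose: B = |B₁ − B₂| = 1.76×10⁻⁵ T.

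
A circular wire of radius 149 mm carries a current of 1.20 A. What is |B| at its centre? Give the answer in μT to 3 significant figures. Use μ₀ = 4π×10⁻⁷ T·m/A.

At the centre of a circular loop the Biot–Savart law gives B = μ₀I/(2R).
B = (4π×10⁻⁷ × 1.20) / (2 × 0.149) = 5.06×10⁻⁶ T.

B ≈ 5.06 μT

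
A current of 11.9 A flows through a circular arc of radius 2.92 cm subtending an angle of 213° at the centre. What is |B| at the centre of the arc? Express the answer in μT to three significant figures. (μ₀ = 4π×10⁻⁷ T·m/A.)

The Biot–Savart field of a circular arc at its centre is B = μ₀Iφ/(4πR), with φ = 3.718 rad.
B = (4π×10⁻⁷ × 11.9 × 3.718) / (4π × 0.0292) = 1.52×10⁻⁴ T.

B ≈ 152 μT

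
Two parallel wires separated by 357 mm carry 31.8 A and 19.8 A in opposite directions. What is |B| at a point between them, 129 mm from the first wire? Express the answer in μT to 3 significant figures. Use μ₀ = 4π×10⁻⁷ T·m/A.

B ≈ 66.7 μT

Each long wire gives B = μ₀I/(2πd). Distances are d₁ = 0.129 m and d₂ = 0.228 m.
B₁ = 4.93×10⁻⁵ T, B₂ = 1.74×10⁻⁵ T.
Between antiparallel currents both contributions point the same way, so they add. B = B₁ + B₂ = 4.93×10⁻⁵ + 1.74×10⁻⁵ = 6.67×10⁻⁵ T.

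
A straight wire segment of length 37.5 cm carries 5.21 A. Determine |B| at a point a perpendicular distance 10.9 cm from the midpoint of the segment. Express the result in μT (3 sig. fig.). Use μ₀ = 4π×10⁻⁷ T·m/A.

For a finite straight segment, B = (μ₀I/4πd)(sinθ₁ + sinθ₂), where θ₁, θ₂ are the angles from the perpendicular to each end.
The perpendicular from the point meets the wire at its midpoint, so each end is L/2 = 0.1875 m away along the wire.
sinθ₁ = 0.1875/√(0.1875²+0.109²) = 0.8645; sinθ₂ = 0.1875/√(0.1875²+0.109²) = 0.8645.
B = (4π×10⁻⁷ × 5.21) / (4π × 0.109) × (0.8645 + 0.8645) = 8.26×10⁻⁶ T.

B ≈ 8.26 μT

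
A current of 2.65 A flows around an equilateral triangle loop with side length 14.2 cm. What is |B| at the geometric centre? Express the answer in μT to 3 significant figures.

B ≈ 33.6 μT

Each side is a finite straight segment at perpendicular distance d = a/(2 tan(π/3)) = 0.04099 m from the centre, with end-angles ±π/3.
One side contributes B₁ = (μ₀I/4πd)·2 sin(π/3) = 1.12×10⁻⁵ T.
All 3 sides add in the same direction: B = 3 × 1.12×10⁻⁵ = 3.36×10⁻⁵ T.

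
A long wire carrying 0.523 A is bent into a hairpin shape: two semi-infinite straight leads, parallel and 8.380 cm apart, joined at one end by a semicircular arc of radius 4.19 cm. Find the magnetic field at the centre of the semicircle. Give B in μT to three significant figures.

The semicircular arc contributes B_arc = μ₀I·π/(4πR) = μ₀I/(4R) = 3.92×10⁻⁶ T.
Each semi-infinite lead is at perpendicular distance R = 0.0419 m from the centre, with the perpendicular foot at its near end, so it contributes μ₀I/(4πR); both point the same way, together 2.50×10⁻⁶ T.
Arc and leads all point the same direction: B = 3.92×10⁻⁶ + 2.50×10⁻⁶ = 6.42×10⁻⁶ T.

B ≈ 6.42 μT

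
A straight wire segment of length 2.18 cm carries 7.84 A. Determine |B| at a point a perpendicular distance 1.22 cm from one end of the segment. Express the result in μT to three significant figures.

For a finite straight segment, B = (μ₀I/4πd)(sinθ₁ + sinθ₂), where θ₁, θ₂ are the angles from the perpendicular to each end.
The perpendicular foot is at one end, so the two end-offsets along the wire are 0 and L = 0.0218 m.
sinθ₁ = 0/√(0²+0.0122²) = 0.0000; sinθ₂ = 0.0218/√(0.0218²+0.0122²) = 0.8726.
B = (4π×10⁻⁷ × 7.84) / (4π × 0.0122) × (0.0000 + 0.8726) = 5.61×10⁻⁵ T.

B ≈ 56.1 μT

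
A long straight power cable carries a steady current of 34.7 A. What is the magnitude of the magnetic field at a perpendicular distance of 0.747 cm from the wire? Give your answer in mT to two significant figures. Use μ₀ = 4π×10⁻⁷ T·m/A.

B ≈ 0.93 mT

For an infinitely long straight wire, B = μ₀I/(2πd).
B = (4π×10⁻⁷ × 34.7) / (2π × 0.00747) = 9.29×10⁻⁴ T.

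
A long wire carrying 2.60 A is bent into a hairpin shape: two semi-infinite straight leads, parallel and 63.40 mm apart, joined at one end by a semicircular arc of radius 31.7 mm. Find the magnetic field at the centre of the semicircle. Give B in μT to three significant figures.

B ≈ 42.2 μT

The semicircular arc contributes B_arc = μ₀I·π/(4πR) = μ₀I/(4R) = 2.58×10⁻⁵ T.
Each semi-infinite lead is at perpendicular distance R = 0.0317 m from the centre, with the perpendicular foot at its near end, so it contributes μ₀I/(4πR); both point the same way, together 1.64×10⁻⁵ T.
Arc and leads all point the same direction: B = 2.58×10⁻⁵ + 1.64×10⁻⁵ = 4.22×10⁻⁵ T.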